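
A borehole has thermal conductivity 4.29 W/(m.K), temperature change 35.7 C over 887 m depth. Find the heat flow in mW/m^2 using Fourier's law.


q = k * dT / dz * 1000
= 4.29 * 35.7 / 887 * 1000
= 0.172664 * 1000
= 172.664 mW/m^2

172.664


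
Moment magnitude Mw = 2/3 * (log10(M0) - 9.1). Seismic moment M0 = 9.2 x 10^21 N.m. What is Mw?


log10(M0) = log10(9.2 x 10^21) = 21.9638
Mw = 2/3 * (21.9638 - 9.1)
= 2/3 * 12.8638
= 8.58

8.58


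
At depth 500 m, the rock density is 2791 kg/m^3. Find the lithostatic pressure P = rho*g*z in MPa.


P = rho * g * z / 1e6
= 2791 * 9.81 * 500 / 1e6
= 13689855.0 / 1e6
= 13.6899 MPa

13.6899


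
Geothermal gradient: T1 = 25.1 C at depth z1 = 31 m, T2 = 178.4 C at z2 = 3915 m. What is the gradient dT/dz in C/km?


dT = 178.4 - 25.1 = 153.3 C
dz = 3915 - 31 = 3884 m
gradient = dT/dz * 1000 = 153.3/3884 * 1000 = 39.4696 C/km

39.4696


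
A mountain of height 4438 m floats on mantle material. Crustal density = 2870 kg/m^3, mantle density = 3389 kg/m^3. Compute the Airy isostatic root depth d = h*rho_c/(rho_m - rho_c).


rho_m - rho_c = 3389 - 2870 = 519
d = 4438 * 2870 / 519
= 12737060 / 519
= 24541.54 m

24541.54


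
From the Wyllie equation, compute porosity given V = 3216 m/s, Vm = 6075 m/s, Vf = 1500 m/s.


1/V - 1/Vm = 1/3216 - 1/6075 = 0.00014634
1/Vf - 1/Vm = 1/1500 - 1/6075 = 0.00050206
phi = 0.00014634 / 0.00050206 = 0.2915

0.2915


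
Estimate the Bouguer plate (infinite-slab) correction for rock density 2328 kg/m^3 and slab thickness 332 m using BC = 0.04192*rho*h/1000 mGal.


BC = 0.04192 * rho * h / 1000
= 0.04192 * 2328 * 332 / 1000
= 32.3998 mGal

32.3998


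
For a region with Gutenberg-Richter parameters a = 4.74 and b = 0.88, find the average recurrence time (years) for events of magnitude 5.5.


log10(N) = 4.74 - 0.88*5.5 = -0.1
N = 10^-0.1 = 0.794328
T = 1/N = 1/0.794328 = 1.2589 years

1.2589


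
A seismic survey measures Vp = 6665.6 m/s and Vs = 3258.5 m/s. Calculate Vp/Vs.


Vp/Vs = 6665.6 / 3258.5
= 2.0456

2.0456


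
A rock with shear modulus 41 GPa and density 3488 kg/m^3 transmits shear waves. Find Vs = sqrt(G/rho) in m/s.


Convert G to Pa: G = 41e9 Pa
Compute G/rho = 41e9 / 3488 = 11754587.156
Vs = sqrt(11754587.156) = 3428.5 m/s

3428.5


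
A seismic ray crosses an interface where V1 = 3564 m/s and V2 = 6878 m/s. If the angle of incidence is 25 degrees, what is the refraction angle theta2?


sin(theta1) = sin(25 deg) = 0.422618
sin(theta2) = V2/V1 * sin(theta1) = 6878/3564 * 0.422618 = 0.815592
theta2 = arcsin(0.815592) = 54.6459 degrees

54.6459


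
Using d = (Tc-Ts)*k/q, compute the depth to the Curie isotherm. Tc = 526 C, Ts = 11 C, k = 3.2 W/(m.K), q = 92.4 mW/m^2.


T_Curie - T_surf = 526 - 11 = 515 C
Convert q to W/m^2: 92.4 mW/m^2 = 0.0924 W/m^2
d = 515 * 3.2 / 0.0924 = 17835.5 m

17835.5


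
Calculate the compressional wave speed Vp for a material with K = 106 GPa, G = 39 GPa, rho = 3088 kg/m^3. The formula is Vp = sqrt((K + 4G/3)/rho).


First compute the effective modulus:
K + 4G/3 = 106e9 + 4*39e9/3 = 158000000000.0 Pa
Then divide by density:
158000000000.0 / 3088 = 51165803.1088 Pa/(kg/m^3)
Take the square root:
Vp = sqrt(51165803.1088) = 7153.03 m/s

7153.03


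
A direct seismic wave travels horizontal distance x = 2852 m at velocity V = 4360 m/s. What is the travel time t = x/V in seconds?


t = x / V
= 2852 / 4360
= 0.6541 s

0.6541


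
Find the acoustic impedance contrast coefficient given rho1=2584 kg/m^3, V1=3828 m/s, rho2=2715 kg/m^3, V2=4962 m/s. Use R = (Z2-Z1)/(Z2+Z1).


Z1 = 2584 * 3828 = 9891552
Z2 = 2715 * 4962 = 13471830
R = (13471830 - 9891552) / (13471830 + 9891552) = 3580278 / 23363382 = 0.1532

0.1532


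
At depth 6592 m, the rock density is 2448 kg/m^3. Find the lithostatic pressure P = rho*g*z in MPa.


P = rho * g * z / 1e6
= 2448 * 9.81 * 6592 / 1e6
= 158306088.96 / 1e6
= 158.3061 MPa

158.3061


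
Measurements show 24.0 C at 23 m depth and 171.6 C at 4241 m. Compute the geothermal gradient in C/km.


dT = 171.6 - 24.0 = 147.6 C
dz = 4241 - 23 = 4218 m
gradient = dT/dz * 1000 = 147.6/4218 * 1000 = 34.9929 C/km

34.9929


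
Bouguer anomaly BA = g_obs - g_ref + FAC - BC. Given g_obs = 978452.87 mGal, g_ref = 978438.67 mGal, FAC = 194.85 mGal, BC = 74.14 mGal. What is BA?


BA = g_obs - g_ref + FAC - BC
= 978452.87 - 978438.67 + 194.85 - 74.14
= 134.91 mGal

134.91


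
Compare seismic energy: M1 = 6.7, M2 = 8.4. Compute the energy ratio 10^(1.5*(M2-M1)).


M2 - M1 = 8.4 - 6.7 = 1.7
1.5 * 1.7 = 2.55
ratio = 10^2.55 = 354.81

354.81


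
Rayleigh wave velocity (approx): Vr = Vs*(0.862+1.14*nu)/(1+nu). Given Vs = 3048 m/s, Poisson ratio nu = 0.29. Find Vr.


Numerator factor = 0.862 + 1.14*0.29 = 1.1926
Denominator = 1 + 0.29 = 1.29
Vr = 3048 * 1.1926 / 1.29 = 2817.86 m/s

2817.86


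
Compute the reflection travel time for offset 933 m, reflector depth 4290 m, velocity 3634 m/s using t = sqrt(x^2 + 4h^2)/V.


x^2 + 4h^2 = 933^2 + 4*4290^2 = 870489 + 73616400 = 74486889
sqrt(74486889) = 8630.5787
t = 8630.5787 / 3634 = 2.375 s

2.375


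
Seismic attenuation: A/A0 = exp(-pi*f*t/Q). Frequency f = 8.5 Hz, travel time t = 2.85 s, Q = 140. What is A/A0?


pi*f*t/Q = pi*8.5*2.85/140 = 0.543608
A/A0 = exp(-0.543608) = 0.58065

0.58065


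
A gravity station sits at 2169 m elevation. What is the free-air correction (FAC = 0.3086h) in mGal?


FAC = 0.3086 * h
= 0.3086 * 2169
= 669.3534 mGal

669.3534


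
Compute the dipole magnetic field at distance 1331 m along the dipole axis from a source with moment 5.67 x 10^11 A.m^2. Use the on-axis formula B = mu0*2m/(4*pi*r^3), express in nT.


m = 5.67 x 10^11 = 567000000000 A.m^2
2m = 1134000000000 A.m^2
r^3 = 1331^3 = 2357947691
B = (4pi*10^-7) * 1134000000000 / (4*pi * 2357947691) * 1e9
= 1425026.427668 / 29630844574.38 * 1e9
= 48092.6699 nT

48092.6699


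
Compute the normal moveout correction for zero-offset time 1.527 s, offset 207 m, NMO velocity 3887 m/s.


x/Vnmo = 207/3887 = 0.053254
(x/Vnmo)^2 = 0.002836
t0^2 = 2.331729
sqrt(2.331729 + 0.002836) = 1.527928
dt = 1.527928 - 1.527 = 0.000928

9.280000e-04


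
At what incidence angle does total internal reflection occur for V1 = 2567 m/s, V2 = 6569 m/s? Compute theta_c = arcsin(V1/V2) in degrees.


V1/V2 = 2567/6569 = 0.390775
theta_c = arcsin(0.390775) = 23.0027 degrees

23.0027


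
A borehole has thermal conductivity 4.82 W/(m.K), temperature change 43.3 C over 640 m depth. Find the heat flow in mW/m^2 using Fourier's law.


q = k * dT / dz * 1000
= 4.82 * 43.3 / 640 * 1000
= 0.326103 * 1000
= 326.1031 mW/m^2

326.1031


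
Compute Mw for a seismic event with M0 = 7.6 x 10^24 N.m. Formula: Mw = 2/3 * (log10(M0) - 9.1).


log10(M0) = log10(7.6 x 10^24) = 24.8808
Mw = 2/3 * (24.8808 - 9.1)
= 2/3 * 15.7808
= 10.52

10.52


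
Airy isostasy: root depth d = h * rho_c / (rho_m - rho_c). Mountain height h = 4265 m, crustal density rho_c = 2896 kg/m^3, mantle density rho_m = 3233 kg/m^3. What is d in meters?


rho_m - rho_c = 3233 - 2896 = 337
d = 4265 * 2896 / 337
= 12351440 / 337
= 36651.16 m

36651.16


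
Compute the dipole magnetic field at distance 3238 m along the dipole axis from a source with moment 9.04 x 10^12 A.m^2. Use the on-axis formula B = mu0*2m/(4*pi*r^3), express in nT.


m = 9.04 x 10^12 = 9040000000000 A.m^2
2m = 18080000000000 A.m^2
r^3 = 3238^3 = 33949277272
B = (4pi*10^-7) * 18080000000000 / (4*pi * 33949277272) * 1e9
= 22719998.070761 / 426619200289.59 * 1e9
= 53255.9202 nT

53255.9202


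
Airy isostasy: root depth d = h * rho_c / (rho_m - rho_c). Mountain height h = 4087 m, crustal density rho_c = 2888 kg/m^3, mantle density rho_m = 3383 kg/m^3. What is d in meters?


rho_m - rho_c = 3383 - 2888 = 495
d = 4087 * 2888 / 495
= 11803256 / 495
= 23844.96 m

23844.96


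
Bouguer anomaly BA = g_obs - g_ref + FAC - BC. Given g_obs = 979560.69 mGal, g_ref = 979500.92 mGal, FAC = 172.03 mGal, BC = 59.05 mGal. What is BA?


BA = g_obs - g_ref + FAC - BC
= 979560.69 - 979500.92 + 172.03 - 59.05
= 172.75 mGal

172.75


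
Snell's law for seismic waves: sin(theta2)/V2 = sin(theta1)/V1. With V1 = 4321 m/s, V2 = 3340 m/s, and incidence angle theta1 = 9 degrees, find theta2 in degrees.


sin(theta1) = sin(9 deg) = 0.156434
sin(theta2) = V2/V1 * sin(theta1) = 3340/4321 * 0.156434 = 0.120919
theta2 = arcsin(0.120919) = 6.9451 degrees

6.9451


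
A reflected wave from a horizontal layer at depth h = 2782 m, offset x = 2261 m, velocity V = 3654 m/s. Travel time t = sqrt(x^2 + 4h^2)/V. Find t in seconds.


x^2 + 4h^2 = 2261^2 + 4*2782^2 = 5112121 + 30958096 = 36070217
sqrt(36070217) = 6005.8486
t = 6005.8486 / 3654 = 1.6436 s

1.6436


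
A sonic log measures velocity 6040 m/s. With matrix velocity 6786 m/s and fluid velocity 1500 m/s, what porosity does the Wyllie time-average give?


1/V - 1/Vm = 1/6040 - 1/6786 = 1.82e-05
1/Vf - 1/Vm = 1/1500 - 1/6786 = 0.0005193
phi = 1.82e-05 / 0.0005193 = 0.035

0.035


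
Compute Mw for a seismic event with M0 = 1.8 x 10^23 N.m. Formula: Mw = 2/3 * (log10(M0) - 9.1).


log10(M0) = log10(1.8 x 10^23) = 23.2553
Mw = 2/3 * (23.2553 - 9.1)
= 2/3 * 14.1553
= 9.44

9.44


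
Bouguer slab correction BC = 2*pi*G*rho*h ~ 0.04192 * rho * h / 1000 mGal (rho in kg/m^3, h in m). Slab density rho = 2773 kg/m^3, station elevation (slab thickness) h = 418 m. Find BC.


BC = 0.04192 * rho * h / 1000
= 0.04192 * 2773 * 418 / 1000
= 48.5901 mGal

48.5901


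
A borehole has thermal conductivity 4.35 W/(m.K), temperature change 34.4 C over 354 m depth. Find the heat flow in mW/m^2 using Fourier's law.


q = k * dT / dz * 1000
= 4.35 * 34.4 / 354 * 1000
= 0.422712 * 1000
= 422.7119 mW/m^2

422.7119


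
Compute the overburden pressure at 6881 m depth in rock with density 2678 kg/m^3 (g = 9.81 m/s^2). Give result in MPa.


P = rho * g * z / 1e6
= 2678 * 9.81 * 6881 / 1e6
= 180771989.58 / 1e6
= 180.772 MPa

180.772


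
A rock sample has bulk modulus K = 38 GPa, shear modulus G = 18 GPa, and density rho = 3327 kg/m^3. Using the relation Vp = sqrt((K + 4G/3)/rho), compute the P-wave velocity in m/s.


First compute the effective modulus:
K + 4G/3 = 38e9 + 4*18e9/3 = 62000000000.0 Pa
Then divide by density:
62000000000.0 / 3327 = 18635407.2738 Pa/(kg/m^3)
Take the square root:
Vp = sqrt(18635407.2738) = 4316.87 m/s

4316.87


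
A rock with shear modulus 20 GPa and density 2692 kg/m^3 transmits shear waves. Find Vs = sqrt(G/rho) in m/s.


Convert G to Pa: G = 20e9 Pa
Compute G/rho = 20e9 / 2692 = 7429420.5052
Vs = sqrt(7429420.5052) = 2725.7 m/s

2725.7


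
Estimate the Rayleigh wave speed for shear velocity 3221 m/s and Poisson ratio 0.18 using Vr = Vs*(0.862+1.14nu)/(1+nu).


Numerator factor = 0.862 + 1.14*0.18 = 1.0672
Denominator = 1 + 0.18 = 1.18
Vr = 3221 * 1.0672 / 1.18 = 2913.09 m/s

2913.09


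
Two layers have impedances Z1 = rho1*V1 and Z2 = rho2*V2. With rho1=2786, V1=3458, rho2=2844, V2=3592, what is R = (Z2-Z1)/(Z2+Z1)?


Z1 = 2786 * 3458 = 9633988
Z2 = 2844 * 3592 = 10215648
R = (10215648 - 9633988) / (10215648 + 9633988) = 581660 / 19849636 = 0.0293

0.0293


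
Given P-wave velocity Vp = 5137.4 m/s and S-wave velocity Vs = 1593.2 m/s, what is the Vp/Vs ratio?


Vp/Vs = 5137.4 / 1593.2
= 3.2246

3.2246


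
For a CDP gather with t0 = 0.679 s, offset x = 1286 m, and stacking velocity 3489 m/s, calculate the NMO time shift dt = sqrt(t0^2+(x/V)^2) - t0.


x/Vnmo = 1286/3489 = 0.368587
(x/Vnmo)^2 = 0.135856
t0^2 = 0.461041
sqrt(0.461041 + 0.135856) = 0.772591
dt = 0.772591 - 0.679 = 0.093591

0.093591


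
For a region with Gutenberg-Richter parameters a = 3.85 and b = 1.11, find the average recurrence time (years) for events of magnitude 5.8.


log10(N) = 3.85 - 1.11*5.8 = -2.588
N = 10^-2.588 = 0.002582
T = 1/N = 1/0.002582 = 387.2576 years

387.2576


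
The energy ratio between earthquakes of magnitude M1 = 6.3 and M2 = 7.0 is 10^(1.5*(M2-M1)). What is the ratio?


M2 - M1 = 7.0 - 6.3 = 0.7
1.5 * 0.7 = 1.05
ratio = 10^1.05 = 11.22

11.22


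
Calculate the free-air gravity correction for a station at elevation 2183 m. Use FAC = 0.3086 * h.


FAC = 0.3086 * h
= 0.3086 * 2183
= 673.6738 mGal

673.6738


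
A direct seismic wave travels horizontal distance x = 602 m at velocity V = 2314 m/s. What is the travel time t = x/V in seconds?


t = x / V
= 602 / 2314
= 0.2602 s

0.2602


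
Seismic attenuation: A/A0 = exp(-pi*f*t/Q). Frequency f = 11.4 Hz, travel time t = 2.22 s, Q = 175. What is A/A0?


pi*f*t/Q = pi*11.4*2.22/175 = 0.454328
A/A0 = exp(-0.454328) = 0.634874

0.634874


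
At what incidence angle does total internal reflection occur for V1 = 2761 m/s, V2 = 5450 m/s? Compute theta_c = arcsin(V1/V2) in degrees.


V1/V2 = 2761/5450 = 0.506606
theta_c = arcsin(0.506606) = 30.438 degrees

30.438


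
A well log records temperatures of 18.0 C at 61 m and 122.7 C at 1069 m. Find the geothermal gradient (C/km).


dT = 122.7 - 18.0 = 104.7 C
dz = 1069 - 61 = 1008 m
gradient = dT/dz * 1000 = 104.7/1008 * 1000 = 103.869 C/km

103.869


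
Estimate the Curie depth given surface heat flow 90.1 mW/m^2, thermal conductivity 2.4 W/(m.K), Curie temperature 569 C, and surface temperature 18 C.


T_Curie - T_surf = 569 - 18 = 551 C
Convert q to W/m^2: 90.1 mW/m^2 = 0.0901 W/m^2
d = 551 * 2.4 / 0.0901 = 14677.03 m

14677.03


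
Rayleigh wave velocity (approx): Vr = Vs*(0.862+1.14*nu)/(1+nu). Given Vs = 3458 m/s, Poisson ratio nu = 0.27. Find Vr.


Numerator factor = 0.862 + 1.14*0.27 = 1.1698
Denominator = 1 + 0.27 = 1.27
Vr = 3458 * 1.1698 / 1.27 = 3185.17 m/s

3185.17


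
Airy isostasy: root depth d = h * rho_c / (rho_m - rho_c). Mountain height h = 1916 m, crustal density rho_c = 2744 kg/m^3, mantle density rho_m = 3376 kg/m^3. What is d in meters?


rho_m - rho_c = 3376 - 2744 = 632
d = 1916 * 2744 / 632
= 5257504 / 632
= 8318.84 m

8318.84


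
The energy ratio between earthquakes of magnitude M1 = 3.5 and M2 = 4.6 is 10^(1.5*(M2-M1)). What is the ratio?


M2 - M1 = 4.6 - 3.5 = 1.1
1.5 * 1.1 = 1.65
ratio = 10^1.65 = 44.67

44.67


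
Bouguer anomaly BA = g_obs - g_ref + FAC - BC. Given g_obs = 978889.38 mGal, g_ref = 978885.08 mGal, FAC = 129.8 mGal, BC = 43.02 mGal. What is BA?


BA = g_obs - g_ref + FAC - BC
= 978889.38 - 978885.08 + 129.8 - 43.02
= 91.08 mGal

91.08


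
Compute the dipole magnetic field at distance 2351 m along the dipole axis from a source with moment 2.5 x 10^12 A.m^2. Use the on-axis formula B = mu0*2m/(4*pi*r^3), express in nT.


m = 2.5 x 10^12 = 2500000000000 A.m^2
2m = 5000000000000 A.m^2
r^3 = 2351^3 = 12994449551
B = (4pi*10^-7) * 5000000000000 / (4*pi * 12994449551) * 1e9
= 6283185.30718 / 163293068987.46 * 1e9
= 38477.9669 nT

38477.9669


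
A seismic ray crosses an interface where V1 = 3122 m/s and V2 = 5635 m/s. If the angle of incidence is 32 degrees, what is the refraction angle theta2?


sin(theta1) = sin(32 deg) = 0.529919
sin(theta2) = V2/V1 * sin(theta1) = 5635/3122 * 0.529919 = 0.956469
theta2 = arcsin(0.956469) = 73.0321 degrees

73.0321


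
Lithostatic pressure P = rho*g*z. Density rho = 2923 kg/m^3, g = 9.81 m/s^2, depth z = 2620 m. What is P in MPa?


P = rho * g * z / 1e6
= 2923 * 9.81 * 2620 / 1e6
= 75127530.6 / 1e6
= 75.1275 MPa

75.1275


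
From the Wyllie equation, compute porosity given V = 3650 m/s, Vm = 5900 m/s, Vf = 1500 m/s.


1/V - 1/Vm = 1/3650 - 1/5900 = 0.00010448
1/Vf - 1/Vm = 1/1500 - 1/5900 = 0.00049718
phi = 0.00010448 / 0.00049718 = 0.2101

0.2101


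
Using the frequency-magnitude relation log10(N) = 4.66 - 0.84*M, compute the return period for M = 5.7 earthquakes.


log10(N) = 4.66 - 0.84*5.7 = -0.128
N = 10^-0.128 = 0.744732
T = 1/N = 1/0.744732 = 1.3428 years

1.3428


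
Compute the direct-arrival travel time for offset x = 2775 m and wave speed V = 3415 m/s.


t = x / V
= 2775 / 3415
= 0.8126 s

0.8126


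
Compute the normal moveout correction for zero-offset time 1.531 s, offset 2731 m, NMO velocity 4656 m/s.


x/Vnmo = 2731/4656 = 0.586555
(x/Vnmo)^2 = 0.344047
t0^2 = 2.343961
sqrt(2.343961 + 0.344047) = 1.639514
dt = 1.639514 - 1.531 = 0.108514

0.108514


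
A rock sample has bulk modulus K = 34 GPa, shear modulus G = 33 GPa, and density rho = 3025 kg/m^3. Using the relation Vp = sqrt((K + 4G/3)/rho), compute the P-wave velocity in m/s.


First compute the effective modulus:
K + 4G/3 = 34e9 + 4*33e9/3 = 78000000000.0 Pa
Then divide by density:
78000000000.0 / 3025 = 25785123.9669 Pa/(kg/m^3)
Take the square root:
Vp = sqrt(25785123.9669) = 5077.91 m/s

5077.91


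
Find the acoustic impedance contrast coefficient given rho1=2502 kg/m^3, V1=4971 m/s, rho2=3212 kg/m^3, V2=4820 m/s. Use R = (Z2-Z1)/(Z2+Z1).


Z1 = 2502 * 4971 = 12437442
Z2 = 3212 * 4820 = 15481840
R = (15481840 - 12437442) / (15481840 + 12437442) = 3044398 / 27919282 = 0.109

0.109


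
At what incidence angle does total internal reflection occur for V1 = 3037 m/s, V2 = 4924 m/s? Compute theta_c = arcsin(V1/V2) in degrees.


V1/V2 = 3037/4924 = 0.616775
theta_c = arcsin(0.616775) = 38.081 degrees

38.081


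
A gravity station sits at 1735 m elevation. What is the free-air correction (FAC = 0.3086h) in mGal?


FAC = 0.3086 * h
= 0.3086 * 1735
= 535.421 mGal

535.421


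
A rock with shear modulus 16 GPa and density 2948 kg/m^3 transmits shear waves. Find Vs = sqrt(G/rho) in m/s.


Convert G to Pa: G = 16e9 Pa
Compute G/rho = 16e9 / 2948 = 5427408.4125
Vs = sqrt(5427408.4125) = 2329.68 m/s

2329.68


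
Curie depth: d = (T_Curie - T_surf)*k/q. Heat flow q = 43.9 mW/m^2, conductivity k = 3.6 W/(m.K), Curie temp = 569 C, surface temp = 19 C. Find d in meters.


T_Curie - T_surf = 569 - 19 = 550 C
Convert q to W/m^2: 43.9 mW/m^2 = 0.0439 W/m^2
d = 550 * 3.6 / 0.0439 = 45102.51 m

45102.51


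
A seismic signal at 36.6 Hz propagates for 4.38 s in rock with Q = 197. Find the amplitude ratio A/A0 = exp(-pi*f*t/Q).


pi*f*t/Q = pi*36.6*4.38/197 = 2.556459
A/A0 = exp(-2.556459) = 0.077579

0.077579


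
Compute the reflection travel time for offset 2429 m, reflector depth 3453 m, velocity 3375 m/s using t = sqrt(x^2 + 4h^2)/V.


x^2 + 4h^2 = 2429^2 + 4*3453^2 = 5900041 + 47692836 = 53592877
sqrt(53592877) = 7320.7156
t = 7320.7156 / 3375 = 2.1691 s

2.1691


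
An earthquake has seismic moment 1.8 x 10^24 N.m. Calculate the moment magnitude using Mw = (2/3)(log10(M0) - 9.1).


log10(M0) = log10(1.8 x 10^24) = 24.2553
Mw = 2/3 * (24.2553 - 9.1)
= 2/3 * 15.1553
= 10.1

10.1


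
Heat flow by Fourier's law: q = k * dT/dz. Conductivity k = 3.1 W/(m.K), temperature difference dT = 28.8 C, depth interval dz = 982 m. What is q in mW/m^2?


q = k * dT / dz * 1000
= 3.1 * 28.8 / 982 * 1000
= 0.090916 * 1000
= 90.9165 mW/m^2

90.9165


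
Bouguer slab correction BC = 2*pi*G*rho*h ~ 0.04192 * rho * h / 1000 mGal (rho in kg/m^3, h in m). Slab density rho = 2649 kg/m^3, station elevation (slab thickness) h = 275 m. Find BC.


BC = 0.04192 * rho * h / 1000
= 0.04192 * 2649 * 275 / 1000
= 30.5377 mGal

30.5377


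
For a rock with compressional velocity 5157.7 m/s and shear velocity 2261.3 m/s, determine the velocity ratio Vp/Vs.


Vp/Vs = 5157.7 / 2261.3
= 2.2809

2.2809


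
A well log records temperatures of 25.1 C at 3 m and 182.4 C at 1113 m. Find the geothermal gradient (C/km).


dT = 182.4 - 25.1 = 157.3 C
dz = 1113 - 3 = 1110 m
gradient = dT/dz * 1000 = 157.3/1110 * 1000 = 141.7117 C/km

141.7117


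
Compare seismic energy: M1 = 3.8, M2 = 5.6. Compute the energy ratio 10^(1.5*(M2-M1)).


M2 - M1 = 5.6 - 3.8 = 1.8
1.5 * 1.8 = 2.7
ratio = 10^2.7 = 501.19

501.19


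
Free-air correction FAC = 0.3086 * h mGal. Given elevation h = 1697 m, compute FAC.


FAC = 0.3086 * h
= 0.3086 * 1697
= 523.6942 mGal

523.6942


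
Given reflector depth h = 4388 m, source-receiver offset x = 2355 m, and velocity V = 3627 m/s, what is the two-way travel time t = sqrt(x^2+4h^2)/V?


x^2 + 4h^2 = 2355^2 + 4*4388^2 = 5546025 + 77018176 = 82564201
sqrt(82564201) = 9086.4845
t = 9086.4845 / 3627 = 2.5052 s

2.5052


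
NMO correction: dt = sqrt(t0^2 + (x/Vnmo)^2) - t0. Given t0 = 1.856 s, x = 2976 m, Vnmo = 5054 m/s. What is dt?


x/Vnmo = 2976/5054 = 0.588841
(x/Vnmo)^2 = 0.346733
t0^2 = 3.444736
sqrt(3.444736 + 0.346733) = 1.94717
dt = 1.94717 - 1.856 = 0.09117

0.09117


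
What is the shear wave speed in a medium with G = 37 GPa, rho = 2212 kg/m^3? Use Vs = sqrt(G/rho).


Convert G to Pa: G = 37e9 Pa
Compute G/rho = 37e9 / 2212 = 16726943.9421
Vs = sqrt(16726943.9421) = 4089.86 m/s

4089.86


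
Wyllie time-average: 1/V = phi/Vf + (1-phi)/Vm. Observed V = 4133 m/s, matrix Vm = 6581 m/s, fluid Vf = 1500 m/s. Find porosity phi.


1/V - 1/Vm = 1/4133 - 1/6581 = 9e-05
1/Vf - 1/Vm = 1/1500 - 1/6581 = 0.00051471
phi = 9e-05 / 0.00051471 = 0.1749

0.1749


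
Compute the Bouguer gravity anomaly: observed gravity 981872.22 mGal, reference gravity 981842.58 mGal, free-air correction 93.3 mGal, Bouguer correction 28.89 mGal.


BA = g_obs - g_ref + FAC - BC
= 981872.22 - 981842.58 + 93.3 - 28.89
= 94.05 mGal

94.05


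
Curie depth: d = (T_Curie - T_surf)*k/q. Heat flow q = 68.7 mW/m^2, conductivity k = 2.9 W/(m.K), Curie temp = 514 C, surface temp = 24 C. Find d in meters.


T_Curie - T_surf = 514 - 24 = 490 C
Convert q to W/m^2: 68.7 mW/m^2 = 0.0687 W/m^2
d = 490 * 2.9 / 0.0687 = 20684.13 m

20684.13


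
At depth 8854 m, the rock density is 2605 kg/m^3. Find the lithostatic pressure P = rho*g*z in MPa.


P = rho * g * z / 1e6
= 2605 * 9.81 * 8854 / 1e6
= 226264412.7 / 1e6
= 226.2644 MPa

226.2644


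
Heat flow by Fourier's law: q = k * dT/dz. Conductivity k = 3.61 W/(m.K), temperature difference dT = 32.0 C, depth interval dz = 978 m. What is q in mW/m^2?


q = k * dT / dz * 1000
= 3.61 * 32.0 / 978 * 1000
= 0.118119 * 1000
= 118.1186 mW/m^2

118.1186


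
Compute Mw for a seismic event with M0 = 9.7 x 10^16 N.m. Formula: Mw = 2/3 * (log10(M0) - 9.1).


log10(M0) = log10(9.7 x 10^16) = 16.9868
Mw = 2/3 * (16.9868 - 9.1)
= 2/3 * 7.8868
= 5.26

5.26


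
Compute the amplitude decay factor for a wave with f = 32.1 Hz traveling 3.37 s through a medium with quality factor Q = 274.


pi*f*t/Q = pi*32.1*3.37/274 = 1.240321
A/A0 = exp(-1.240321) = 0.289291

0.289291


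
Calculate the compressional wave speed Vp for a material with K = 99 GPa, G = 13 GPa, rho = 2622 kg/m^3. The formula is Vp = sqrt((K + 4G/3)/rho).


First compute the effective modulus:
K + 4G/3 = 99e9 + 4*13e9/3 = 116333333333.33 Pa
Then divide by density:
116333333333.33 / 2622 = 44368166.7938 Pa/(kg/m^3)
Take the square root:
Vp = sqrt(44368166.7938) = 6660.94 m/s

6660.94


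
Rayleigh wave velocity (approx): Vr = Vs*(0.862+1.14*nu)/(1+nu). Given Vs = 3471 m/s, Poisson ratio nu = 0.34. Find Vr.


Numerator factor = 0.862 + 1.14*0.34 = 1.2496
Denominator = 1 + 0.34 = 1.34
Vr = 3471 * 1.2496 / 1.34 = 3236.84 m/s

3236.84


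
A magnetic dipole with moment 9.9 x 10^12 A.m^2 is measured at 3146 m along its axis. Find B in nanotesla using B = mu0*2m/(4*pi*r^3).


m = 9.9 x 10^12 = 9900000000000 A.m^2
2m = 19800000000000 A.m^2
r^3 = 3146^3 = 31136956136
B = (4pi*10^-7) * 19800000000000 / (4*pi * 31136956136) * 1e9
= 24881413.816431 / 391278530608.02 * 1e9
= 63590.0308 nT

63590.0308


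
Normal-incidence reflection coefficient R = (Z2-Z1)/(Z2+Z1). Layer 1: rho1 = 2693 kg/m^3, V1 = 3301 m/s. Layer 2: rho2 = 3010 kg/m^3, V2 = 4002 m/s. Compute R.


Z1 = 2693 * 3301 = 8889593
Z2 = 3010 * 4002 = 12046020
R = (12046020 - 8889593) / (12046020 + 8889593) = 3156427 / 20935613 = 0.1508

0.1508


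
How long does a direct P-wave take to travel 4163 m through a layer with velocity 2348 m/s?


t = x / V
= 4163 / 2348
= 1.773 s

1.773


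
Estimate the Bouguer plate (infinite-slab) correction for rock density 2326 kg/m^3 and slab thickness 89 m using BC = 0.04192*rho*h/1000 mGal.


BC = 0.04192 * rho * h / 1000
= 0.04192 * 2326 * 89 / 1000
= 8.678 mGal

8.678


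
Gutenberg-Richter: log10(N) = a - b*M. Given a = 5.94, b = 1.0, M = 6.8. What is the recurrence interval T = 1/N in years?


log10(N) = 5.94 - 1.0*6.8 = -0.86
N = 10^-0.86 = 0.138038
T = 1/N = 1/0.138038 = 7.2444 years

7.2444


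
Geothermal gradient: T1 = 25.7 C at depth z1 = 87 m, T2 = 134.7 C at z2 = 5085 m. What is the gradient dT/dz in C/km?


dT = 134.7 - 25.7 = 109.0 C
dz = 5085 - 87 = 4998 m
gradient = dT/dz * 1000 = 109.0/4998 * 1000 = 21.8087 C/km

21.8087


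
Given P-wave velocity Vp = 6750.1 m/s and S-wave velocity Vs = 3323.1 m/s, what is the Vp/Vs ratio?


Vp/Vs = 6750.1 / 3323.1
= 2.0313

2.0313


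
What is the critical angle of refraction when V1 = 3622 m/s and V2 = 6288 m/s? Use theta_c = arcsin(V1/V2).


V1/V2 = 3622/6288 = 0.576018
theta_c = arcsin(0.576018) = 35.1709 degrees

35.1709


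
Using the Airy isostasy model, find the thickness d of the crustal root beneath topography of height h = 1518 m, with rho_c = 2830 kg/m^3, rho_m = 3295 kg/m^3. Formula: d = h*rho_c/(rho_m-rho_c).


rho_m - rho_c = 3295 - 2830 = 465
d = 1518 * 2830 / 465
= 4295940 / 465
= 9238.58 m

9238.58


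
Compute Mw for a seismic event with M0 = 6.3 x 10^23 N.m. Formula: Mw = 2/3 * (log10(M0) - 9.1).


log10(M0) = log10(6.3 x 10^23) = 23.7993
Mw = 2/3 * (23.7993 - 9.1)
= 2/3 * 14.6993
= 9.8

9.8


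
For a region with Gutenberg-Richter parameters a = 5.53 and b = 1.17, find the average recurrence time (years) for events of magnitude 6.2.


log10(N) = 5.53 - 1.17*6.2 = -1.724
N = 10^-1.724 = 0.01888
T = 1/N = 1/0.01888 = 52.9663 years

52.9663


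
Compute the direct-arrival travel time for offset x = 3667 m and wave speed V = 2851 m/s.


t = x / V
= 3667 / 2851
= 1.2862 s

1.2862


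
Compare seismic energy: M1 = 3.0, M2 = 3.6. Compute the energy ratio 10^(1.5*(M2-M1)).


M2 - M1 = 3.6 - 3.0 = 0.6
1.5 * 0.6 = 0.9
ratio = 10^0.9 = 7.94

7.94


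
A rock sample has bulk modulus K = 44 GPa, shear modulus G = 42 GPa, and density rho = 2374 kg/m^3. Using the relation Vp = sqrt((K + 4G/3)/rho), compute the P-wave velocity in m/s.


First compute the effective modulus:
K + 4G/3 = 44e9 + 4*42e9/3 = 100000000000.0 Pa
Then divide by density:
100000000000.0 / 2374 = 42122999.1575 Pa/(kg/m^3)
Take the square root:
Vp = sqrt(42122999.1575) = 6490.22 m/s

6490.22


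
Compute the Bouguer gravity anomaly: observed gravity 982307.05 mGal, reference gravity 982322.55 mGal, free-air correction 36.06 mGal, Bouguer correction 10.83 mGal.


BA = g_obs - g_ref + FAC - BC
= 982307.05 - 982322.55 + 36.06 - 10.83
= 9.73 mGal

9.73


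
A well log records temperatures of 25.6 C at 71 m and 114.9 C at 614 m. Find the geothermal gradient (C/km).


dT = 114.9 - 25.6 = 89.3 C
dz = 614 - 71 = 543 m
gradient = dT/dz * 1000 = 89.3/543 * 1000 = 164.4567 C/km

164.4567


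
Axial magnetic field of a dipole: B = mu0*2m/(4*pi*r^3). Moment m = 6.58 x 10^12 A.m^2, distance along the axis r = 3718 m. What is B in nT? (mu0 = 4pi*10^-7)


m = 6.58 x 10^12 = 6580000000000 A.m^2
2m = 13160000000000 A.m^2
r^3 = 3718^3 = 51395862232
B = (4pi*10^-7) * 13160000000000 / (4*pi * 51395862232) * 1e9
= 16537343.728497 / 645859452851.86 * 1e9
= 25605.1741 nT

25605.1741


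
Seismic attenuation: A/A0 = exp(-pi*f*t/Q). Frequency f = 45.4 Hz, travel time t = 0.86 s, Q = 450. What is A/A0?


pi*f*t/Q = pi*45.4*0.86/450 = 0.272579
A/A0 = exp(-0.272579) = 0.761414

0.761414


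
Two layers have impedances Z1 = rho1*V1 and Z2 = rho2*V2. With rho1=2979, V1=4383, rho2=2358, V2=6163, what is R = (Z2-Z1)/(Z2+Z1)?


Z1 = 2979 * 4383 = 13056957
Z2 = 2358 * 6163 = 14532354
R = (14532354 - 13056957) / (14532354 + 13056957) = 1475397 / 27589311 = 0.0535

0.0535


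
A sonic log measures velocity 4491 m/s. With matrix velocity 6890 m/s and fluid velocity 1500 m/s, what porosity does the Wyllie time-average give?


1/V - 1/Vm = 1/4491 - 1/6890 = 7.753e-05
1/Vf - 1/Vm = 1/1500 - 1/6890 = 0.00052153
phi = 7.753e-05 / 0.00052153 = 0.1487

0.1487


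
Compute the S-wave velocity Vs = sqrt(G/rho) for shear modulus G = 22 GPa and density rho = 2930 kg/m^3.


Convert G to Pa: G = 22e9 Pa
Compute G/rho = 22e9 / 2930 = 7508532.4232
Vs = sqrt(7508532.4232) = 2740.17 m/s

2740.17


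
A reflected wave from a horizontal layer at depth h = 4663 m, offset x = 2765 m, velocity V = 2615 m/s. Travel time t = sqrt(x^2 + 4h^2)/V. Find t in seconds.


x^2 + 4h^2 = 2765^2 + 4*4663^2 = 7645225 + 86974276 = 94619501
sqrt(94619501) = 9727.2556
t = 9727.2556 / 2615 = 3.7198 s

3.7198


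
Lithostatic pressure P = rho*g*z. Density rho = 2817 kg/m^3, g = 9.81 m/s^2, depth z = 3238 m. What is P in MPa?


P = rho * g * z / 1e6
= 2817 * 9.81 * 3238 / 1e6
= 89481385.26 / 1e6
= 89.4814 MPa

89.4814


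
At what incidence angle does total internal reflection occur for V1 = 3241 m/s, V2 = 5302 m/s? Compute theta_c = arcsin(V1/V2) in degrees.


V1/V2 = 3241/5302 = 0.611279
theta_c = arcsin(0.611279) = 37.682 degrees

37.682


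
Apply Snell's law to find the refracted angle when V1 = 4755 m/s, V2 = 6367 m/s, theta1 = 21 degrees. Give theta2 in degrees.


sin(theta1) = sin(21 deg) = 0.358368
sin(theta2) = V2/V1 * sin(theta1) = 6367/4755 * 0.358368 = 0.479859
theta2 = arcsin(0.479859) = 28.6762 degrees

28.6762


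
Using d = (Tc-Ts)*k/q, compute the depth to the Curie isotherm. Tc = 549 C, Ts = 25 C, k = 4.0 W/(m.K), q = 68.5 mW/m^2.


T_Curie - T_surf = 549 - 25 = 524 C
Convert q to W/m^2: 68.5 mW/m^2 = 0.0685 W/m^2
d = 524 * 4.0 / 0.0685 = 30598.54 m

30598.54


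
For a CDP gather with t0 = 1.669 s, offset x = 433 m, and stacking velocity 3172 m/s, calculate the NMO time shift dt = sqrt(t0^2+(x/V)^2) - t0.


x/Vnmo = 433/3172 = 0.136507
(x/Vnmo)^2 = 0.018634
t0^2 = 2.785561
sqrt(2.785561 + 0.018634) = 1.674573
dt = 1.674573 - 1.669 = 0.005573

0.005573


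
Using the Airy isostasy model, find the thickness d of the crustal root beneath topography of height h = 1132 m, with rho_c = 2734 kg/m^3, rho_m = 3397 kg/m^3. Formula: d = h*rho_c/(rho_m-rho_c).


rho_m - rho_c = 3397 - 2734 = 663
d = 1132 * 2734 / 663
= 3094888 / 663
= 4668.01 m

4668.01


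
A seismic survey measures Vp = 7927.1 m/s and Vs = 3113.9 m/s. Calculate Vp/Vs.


Vp/Vs = 7927.1 / 3113.9
= 2.5457

2.5457


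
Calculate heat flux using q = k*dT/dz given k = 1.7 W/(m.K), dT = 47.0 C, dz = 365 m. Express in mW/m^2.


q = k * dT / dz * 1000
= 1.7 * 47.0 / 365 * 1000
= 0.218904 * 1000
= 218.9041 mW/m^2

218.9041


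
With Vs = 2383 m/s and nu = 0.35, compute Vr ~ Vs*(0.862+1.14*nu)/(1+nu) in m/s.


Numerator factor = 0.862 + 1.14*0.35 = 1.261
Denominator = 1 + 0.35 = 1.35
Vr = 2383 * 1.261 / 1.35 = 2225.9 m/s

2225.9


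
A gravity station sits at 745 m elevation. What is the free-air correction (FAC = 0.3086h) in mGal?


FAC = 0.3086 * h
= 0.3086 * 745
= 229.907 mGal

229.907


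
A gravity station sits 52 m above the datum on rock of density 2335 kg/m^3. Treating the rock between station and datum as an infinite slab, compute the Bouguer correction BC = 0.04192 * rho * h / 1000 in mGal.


BC = 0.04192 * rho * h / 1000
= 0.04192 * 2335 * 52 / 1000
= 5.0899 mGal

5.0899


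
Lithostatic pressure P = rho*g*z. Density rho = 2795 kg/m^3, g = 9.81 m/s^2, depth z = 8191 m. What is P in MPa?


P = rho * g * z / 1e6
= 2795 * 9.81 * 8191 / 1e6
= 224588619.45 / 1e6
= 224.5886 MPa

224.5886


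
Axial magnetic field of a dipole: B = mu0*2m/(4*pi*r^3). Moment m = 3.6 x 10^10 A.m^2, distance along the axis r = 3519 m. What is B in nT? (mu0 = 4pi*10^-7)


m = 3.6 x 10^10 = 36000000000 A.m^2
2m = 72000000000 A.m^2
r^3 = 3519^3 = 43577047359
B = (4pi*10^-7) * 72000000000 / (4*pi * 43577047359) * 1e9
= 90477.868423 / 547605327392.68 * 1e9
= 165.2246 nT

165.2246


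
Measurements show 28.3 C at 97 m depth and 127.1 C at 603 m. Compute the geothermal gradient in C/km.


dT = 127.1 - 28.3 = 98.8 C
dz = 603 - 97 = 506 m
gradient = dT/dz * 1000 = 98.8/506 * 1000 = 195.2569 C/km

195.2569


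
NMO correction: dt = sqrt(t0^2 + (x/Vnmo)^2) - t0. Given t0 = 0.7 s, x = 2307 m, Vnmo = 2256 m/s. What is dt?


x/Vnmo = 2307/2256 = 1.022606
(x/Vnmo)^2 = 1.045724
t0^2 = 0.49
sqrt(0.49 + 1.045724) = 1.239243
dt = 1.239243 - 0.7 = 0.539243

0.539243


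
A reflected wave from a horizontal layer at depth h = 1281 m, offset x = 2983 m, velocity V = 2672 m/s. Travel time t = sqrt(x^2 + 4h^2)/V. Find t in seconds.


x^2 + 4h^2 = 2983^2 + 4*1281^2 = 8898289 + 6563844 = 15462133
sqrt(15462133) = 3932.1919
t = 3932.1919 / 2672 = 1.4716 s

1.4716


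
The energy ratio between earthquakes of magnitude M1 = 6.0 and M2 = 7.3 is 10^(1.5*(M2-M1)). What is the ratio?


M2 - M1 = 7.3 - 6.0 = 1.3
1.5 * 1.3 = 1.95
ratio = 10^1.95 = 89.13

89.13


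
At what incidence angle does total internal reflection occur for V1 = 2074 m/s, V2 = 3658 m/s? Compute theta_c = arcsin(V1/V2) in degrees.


V1/V2 = 2074/3658 = 0.566976
theta_c = arcsin(0.566976) = 34.5397 degrees

34.5397


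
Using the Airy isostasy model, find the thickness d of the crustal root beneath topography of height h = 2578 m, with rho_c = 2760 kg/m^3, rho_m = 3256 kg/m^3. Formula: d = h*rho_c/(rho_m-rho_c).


rho_m - rho_c = 3256 - 2760 = 496
d = 2578 * 2760 / 496
= 7115280 / 496
= 14345.32 m

14345.32


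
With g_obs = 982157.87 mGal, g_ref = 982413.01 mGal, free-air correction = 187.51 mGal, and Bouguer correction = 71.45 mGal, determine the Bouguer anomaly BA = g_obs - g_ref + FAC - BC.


BA = g_obs - g_ref + FAC - BC
= 982157.87 - 982413.01 + 187.51 - 71.45
= -139.08 mGal

-139.08


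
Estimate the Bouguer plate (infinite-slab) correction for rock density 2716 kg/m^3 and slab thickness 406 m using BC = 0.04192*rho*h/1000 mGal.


BC = 0.04192 * rho * h / 1000
= 0.04192 * 2716 * 406 / 1000
= 46.225 mGal

46.225


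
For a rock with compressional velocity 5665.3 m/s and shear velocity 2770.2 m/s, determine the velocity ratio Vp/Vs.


Vp/Vs = 5665.3 / 2770.2
= 2.0451

2.0451


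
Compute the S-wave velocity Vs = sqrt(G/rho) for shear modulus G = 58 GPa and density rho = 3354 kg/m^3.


Convert G to Pa: G = 58e9 Pa
Compute G/rho = 58e9 / 3354 = 17292784.7346
Vs = sqrt(17292784.7346) = 4158.46 m/s

4158.46


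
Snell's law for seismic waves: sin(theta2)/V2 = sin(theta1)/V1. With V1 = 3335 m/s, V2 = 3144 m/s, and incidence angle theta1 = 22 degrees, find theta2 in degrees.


sin(theta1) = sin(22 deg) = 0.374607
sin(theta2) = V2/V1 * sin(theta1) = 3144/3335 * 0.374607 = 0.353152
theta2 = arcsin(0.353152) = 20.6802 degrees

20.6802


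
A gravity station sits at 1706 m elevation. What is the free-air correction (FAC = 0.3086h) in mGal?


FAC = 0.3086 * h
= 0.3086 * 1706
= 526.4716 mGal

526.4716


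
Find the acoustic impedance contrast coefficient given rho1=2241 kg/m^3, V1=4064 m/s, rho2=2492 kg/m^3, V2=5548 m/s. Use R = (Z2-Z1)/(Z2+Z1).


Z1 = 2241 * 4064 = 9107424
Z2 = 2492 * 5548 = 13825616
R = (13825616 - 9107424) / (13825616 + 9107424) = 4718192 / 22933040 = 0.2057

0.2057


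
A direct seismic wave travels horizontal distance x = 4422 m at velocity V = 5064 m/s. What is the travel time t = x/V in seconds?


t = x / V
= 4422 / 5064
= 0.8732 s

0.8732


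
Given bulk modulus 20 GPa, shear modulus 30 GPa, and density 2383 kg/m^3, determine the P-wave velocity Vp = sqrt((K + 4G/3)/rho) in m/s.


First compute the effective modulus:
K + 4G/3 = 20e9 + 4*30e9/3 = 60000000000.0 Pa
Then divide by density:
60000000000.0 / 2383 = 25178346.6219 Pa/(kg/m^3)
Take the square root:
Vp = sqrt(25178346.6219) = 5017.8 m/s

5017.8


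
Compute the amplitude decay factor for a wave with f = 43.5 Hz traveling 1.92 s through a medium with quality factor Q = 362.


pi*f*t/Q = pi*43.5*1.92/362 = 0.724823
A/A0 = exp(-0.724823) = 0.48441

0.48441


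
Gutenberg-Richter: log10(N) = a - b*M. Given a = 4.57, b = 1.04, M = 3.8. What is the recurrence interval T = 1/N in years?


log10(N) = 4.57 - 1.04*3.8 = 0.618
N = 10^0.618 = 4.14954
T = 1/N = 1/4.14954 = 0.241 years

0.241


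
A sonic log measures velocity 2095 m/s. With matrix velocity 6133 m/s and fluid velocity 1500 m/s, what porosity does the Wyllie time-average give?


1/V - 1/Vm = 1/2095 - 1/6133 = 0.00031427
1/Vf - 1/Vm = 1/1500 - 1/6133 = 0.00050361
phi = 0.00031427 / 0.00050361 = 0.624

0.624


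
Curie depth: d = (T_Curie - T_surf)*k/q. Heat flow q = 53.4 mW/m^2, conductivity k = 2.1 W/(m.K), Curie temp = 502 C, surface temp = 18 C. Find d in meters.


T_Curie - T_surf = 502 - 18 = 484 C
Convert q to W/m^2: 53.4 mW/m^2 = 0.0534 W/m^2
d = 484 * 2.1 / 0.0534 = 19033.71 m

19033.71


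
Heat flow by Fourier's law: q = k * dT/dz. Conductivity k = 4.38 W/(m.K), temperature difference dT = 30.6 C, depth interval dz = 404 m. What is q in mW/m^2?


q = k * dT / dz * 1000
= 4.38 * 30.6 / 404 * 1000
= 0.331752 * 1000
= 331.7525 mW/m^2

331.7525


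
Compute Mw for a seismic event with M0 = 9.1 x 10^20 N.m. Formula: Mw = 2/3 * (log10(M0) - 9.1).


log10(M0) = log10(9.1 x 10^20) = 20.959
Mw = 2/3 * (20.959 - 9.1)
= 2/3 * 11.859
= 7.91

7.91


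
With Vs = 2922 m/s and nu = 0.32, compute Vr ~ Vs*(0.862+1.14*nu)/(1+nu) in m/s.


Numerator factor = 0.862 + 1.14*0.32 = 1.2268
Denominator = 1 + 0.32 = 1.32
Vr = 2922 * 1.2268 / 1.32 = 2715.69 m/s

2715.69


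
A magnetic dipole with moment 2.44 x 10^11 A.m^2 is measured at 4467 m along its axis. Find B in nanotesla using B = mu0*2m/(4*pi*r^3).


m = 2.44 x 10^11 = 244000000000 A.m^2
2m = 488000000000 A.m^2
r^3 = 4467^3 = 89134915563
B = (4pi*10^-7) * 488000000000 / (4*pi * 89134915563) * 1e9
= 613238.885981 / 1120102383644.27 * 1e9
= 547.4847 nT

547.4847


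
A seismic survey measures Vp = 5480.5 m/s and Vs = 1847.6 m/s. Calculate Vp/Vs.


Vp/Vs = 5480.5 / 1847.6
= 2.9663

2.9663


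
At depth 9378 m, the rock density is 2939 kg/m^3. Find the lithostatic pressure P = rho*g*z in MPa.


P = rho * g * z / 1e6
= 2939 * 9.81 * 9378 / 1e6
= 270382651.02 / 1e6
= 270.3827 MPa

270.3827


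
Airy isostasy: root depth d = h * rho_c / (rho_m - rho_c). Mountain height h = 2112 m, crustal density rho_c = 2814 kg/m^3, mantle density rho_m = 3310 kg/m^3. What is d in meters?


rho_m - rho_c = 3310 - 2814 = 496
d = 2112 * 2814 / 496
= 5943168 / 496
= 11982.19 m

11982.19


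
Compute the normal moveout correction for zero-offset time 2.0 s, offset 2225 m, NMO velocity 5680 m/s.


x/Vnmo = 2225/5680 = 0.391725
(x/Vnmo)^2 = 0.153449
t0^2 = 4.0
sqrt(4.0 + 0.153449) = 2.038001
dt = 2.038001 - 2.0 = 0.038001

0.038001


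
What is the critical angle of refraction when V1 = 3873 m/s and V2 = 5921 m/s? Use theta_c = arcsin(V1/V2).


V1/V2 = 3873/5921 = 0.654112
theta_c = arcsin(0.654112) = 40.8524 degrees

40.8524


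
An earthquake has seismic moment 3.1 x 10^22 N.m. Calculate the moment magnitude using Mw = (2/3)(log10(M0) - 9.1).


log10(M0) = log10(3.1 x 10^22) = 22.4914
Mw = 2/3 * (22.4914 - 9.1)
= 2/3 * 13.3914
= 8.93

8.93


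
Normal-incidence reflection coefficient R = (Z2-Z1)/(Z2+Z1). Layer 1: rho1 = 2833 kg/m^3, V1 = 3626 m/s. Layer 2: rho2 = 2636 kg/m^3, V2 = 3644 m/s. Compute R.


Z1 = 2833 * 3626 = 10272458
Z2 = 2636 * 3644 = 9605584
R = (9605584 - 10272458) / (9605584 + 10272458) = -666874 / 19878042 = -0.0335

-0.0335


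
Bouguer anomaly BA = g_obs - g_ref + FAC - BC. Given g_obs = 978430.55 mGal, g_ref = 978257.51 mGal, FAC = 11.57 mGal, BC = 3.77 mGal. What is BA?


BA = g_obs - g_ref + FAC - BC
= 978430.55 - 978257.51 + 11.57 - 3.77
= 180.84 mGal

180.84
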